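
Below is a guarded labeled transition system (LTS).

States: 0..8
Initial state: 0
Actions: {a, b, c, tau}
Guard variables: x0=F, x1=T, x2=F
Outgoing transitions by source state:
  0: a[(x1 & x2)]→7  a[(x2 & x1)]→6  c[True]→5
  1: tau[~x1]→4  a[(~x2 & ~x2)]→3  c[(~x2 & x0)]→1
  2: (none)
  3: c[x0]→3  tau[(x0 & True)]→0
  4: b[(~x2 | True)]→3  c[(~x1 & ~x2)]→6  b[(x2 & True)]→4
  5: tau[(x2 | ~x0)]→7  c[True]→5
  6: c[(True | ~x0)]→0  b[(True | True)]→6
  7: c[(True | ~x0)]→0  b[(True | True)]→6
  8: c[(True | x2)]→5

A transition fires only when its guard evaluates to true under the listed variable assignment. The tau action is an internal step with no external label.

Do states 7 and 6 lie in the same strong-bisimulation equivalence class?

Compute ~ classes (split until stable):
  π0 = {{0,1,2,3,4,5,6,7,8}}
  π1 = {{0,8},{1},{2,3},{4},{5},{6,7}}
Fixed point at round 2; 6 class(es).
7∈{6,7}, 6∈{6,7}

Answer: BISIMILAR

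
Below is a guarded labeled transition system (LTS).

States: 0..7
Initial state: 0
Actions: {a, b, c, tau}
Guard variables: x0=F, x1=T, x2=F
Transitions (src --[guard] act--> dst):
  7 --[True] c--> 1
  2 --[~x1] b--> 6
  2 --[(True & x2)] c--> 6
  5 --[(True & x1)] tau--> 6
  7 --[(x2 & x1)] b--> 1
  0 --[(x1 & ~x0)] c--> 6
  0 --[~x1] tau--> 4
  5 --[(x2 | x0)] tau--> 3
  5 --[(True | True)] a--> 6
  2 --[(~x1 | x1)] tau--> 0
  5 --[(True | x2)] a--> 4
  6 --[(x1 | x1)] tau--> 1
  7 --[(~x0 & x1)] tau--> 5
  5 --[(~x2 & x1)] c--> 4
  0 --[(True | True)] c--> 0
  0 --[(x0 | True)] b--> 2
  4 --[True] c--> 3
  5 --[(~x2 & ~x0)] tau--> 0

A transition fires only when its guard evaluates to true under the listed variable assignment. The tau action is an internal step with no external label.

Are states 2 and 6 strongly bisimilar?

Compute ~ classes (split until stable):
  round 0: {{0,1,2,3,4,5,6,7}}
  round 1: {{0},{1,3},{2,6},{4},{5},{7}}
  round 2: {{0},{1,3},{2},{4},{5},{6},{7}}
7 equivalence class(es) (converged in 3)
2∈{2}, 6∈{6}

Answer: NOT BISIMILAR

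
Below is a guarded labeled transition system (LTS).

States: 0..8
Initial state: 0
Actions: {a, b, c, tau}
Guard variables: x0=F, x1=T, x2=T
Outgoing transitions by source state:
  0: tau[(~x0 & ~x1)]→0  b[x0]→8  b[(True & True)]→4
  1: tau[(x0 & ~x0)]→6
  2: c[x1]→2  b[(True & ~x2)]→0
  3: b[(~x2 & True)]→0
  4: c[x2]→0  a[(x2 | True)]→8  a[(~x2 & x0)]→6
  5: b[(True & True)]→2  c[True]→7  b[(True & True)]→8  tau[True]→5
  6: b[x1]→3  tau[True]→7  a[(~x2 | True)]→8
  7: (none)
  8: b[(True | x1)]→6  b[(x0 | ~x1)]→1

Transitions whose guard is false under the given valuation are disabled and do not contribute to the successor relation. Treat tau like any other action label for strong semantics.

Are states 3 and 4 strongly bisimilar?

Answer: NOT BISIMILAR

Analysis:
Refine partition for ~:
  π0 = {{0,1,2,3,4,5,6,7,8}}
  π1 = {{0,8},{1,3,7},{2},{4},{5},{6}}
  π2 = {{0},{1,3,7},{2},{4},{5},{6},{8}}
7 equivalence class(es) (converged in 3)
3∈{1,3,7}, 4∈{4}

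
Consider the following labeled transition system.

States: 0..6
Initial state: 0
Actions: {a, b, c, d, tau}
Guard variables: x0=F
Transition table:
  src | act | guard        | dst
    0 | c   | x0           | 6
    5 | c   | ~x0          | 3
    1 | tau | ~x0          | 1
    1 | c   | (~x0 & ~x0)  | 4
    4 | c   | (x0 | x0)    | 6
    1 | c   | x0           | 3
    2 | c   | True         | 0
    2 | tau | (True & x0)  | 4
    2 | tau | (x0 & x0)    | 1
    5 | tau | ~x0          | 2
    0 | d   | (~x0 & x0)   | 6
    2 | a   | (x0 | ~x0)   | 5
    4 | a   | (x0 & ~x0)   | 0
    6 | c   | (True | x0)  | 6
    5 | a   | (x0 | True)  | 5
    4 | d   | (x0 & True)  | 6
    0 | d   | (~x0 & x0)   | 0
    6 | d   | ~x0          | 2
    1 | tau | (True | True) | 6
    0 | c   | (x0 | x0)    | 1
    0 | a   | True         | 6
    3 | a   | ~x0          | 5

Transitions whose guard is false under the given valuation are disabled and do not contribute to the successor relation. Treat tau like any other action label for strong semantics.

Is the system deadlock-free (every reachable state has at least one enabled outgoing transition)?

Reach set: {0,2,3,5,6}
  0: a→6  [deg 1]
  2: a→5  c→0  [deg 2]
  3: a→5  [deg 1]
  5: a→5  c→3  tau→2  [deg 3]
  6: c→6  d→2  [deg 2]

Answer: DEADLOCK-FREE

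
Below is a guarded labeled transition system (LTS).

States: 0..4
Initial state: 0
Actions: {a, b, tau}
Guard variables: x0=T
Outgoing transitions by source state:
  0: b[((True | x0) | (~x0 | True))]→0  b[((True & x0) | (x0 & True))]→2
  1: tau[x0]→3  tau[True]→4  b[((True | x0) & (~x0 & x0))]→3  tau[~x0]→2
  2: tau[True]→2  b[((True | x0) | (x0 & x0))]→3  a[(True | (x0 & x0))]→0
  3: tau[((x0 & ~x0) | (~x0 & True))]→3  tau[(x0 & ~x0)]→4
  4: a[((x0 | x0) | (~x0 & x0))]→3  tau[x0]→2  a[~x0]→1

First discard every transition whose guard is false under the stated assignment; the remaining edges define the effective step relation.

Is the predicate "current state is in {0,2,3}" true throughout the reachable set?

Inv-set: {0,2,3}
Reachable = {0,2,3}
  0: ok
  2: ok
  3: ok

Answer: INVARIANT HOLDS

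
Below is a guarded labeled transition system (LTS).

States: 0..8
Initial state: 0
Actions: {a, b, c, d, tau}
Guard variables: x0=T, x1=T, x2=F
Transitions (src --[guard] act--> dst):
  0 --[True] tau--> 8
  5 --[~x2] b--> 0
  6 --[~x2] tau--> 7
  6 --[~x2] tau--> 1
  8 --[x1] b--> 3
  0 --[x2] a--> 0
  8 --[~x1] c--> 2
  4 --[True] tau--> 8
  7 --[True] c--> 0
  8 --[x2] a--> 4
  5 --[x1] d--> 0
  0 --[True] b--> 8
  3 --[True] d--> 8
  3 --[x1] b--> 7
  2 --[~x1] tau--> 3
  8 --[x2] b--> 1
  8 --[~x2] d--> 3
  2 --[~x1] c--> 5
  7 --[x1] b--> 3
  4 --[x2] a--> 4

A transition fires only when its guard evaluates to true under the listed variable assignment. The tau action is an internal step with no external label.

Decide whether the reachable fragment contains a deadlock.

Answer: DEADLOCK-FREE

Working:
Reach set: {0,3,7,8}
  0: b→8  tau→8  [deg 2]
  3: b→7  d→8  [deg 2]
  7: b→3  c→0  [deg 2]
  8: b→3  d→3  [deg 2]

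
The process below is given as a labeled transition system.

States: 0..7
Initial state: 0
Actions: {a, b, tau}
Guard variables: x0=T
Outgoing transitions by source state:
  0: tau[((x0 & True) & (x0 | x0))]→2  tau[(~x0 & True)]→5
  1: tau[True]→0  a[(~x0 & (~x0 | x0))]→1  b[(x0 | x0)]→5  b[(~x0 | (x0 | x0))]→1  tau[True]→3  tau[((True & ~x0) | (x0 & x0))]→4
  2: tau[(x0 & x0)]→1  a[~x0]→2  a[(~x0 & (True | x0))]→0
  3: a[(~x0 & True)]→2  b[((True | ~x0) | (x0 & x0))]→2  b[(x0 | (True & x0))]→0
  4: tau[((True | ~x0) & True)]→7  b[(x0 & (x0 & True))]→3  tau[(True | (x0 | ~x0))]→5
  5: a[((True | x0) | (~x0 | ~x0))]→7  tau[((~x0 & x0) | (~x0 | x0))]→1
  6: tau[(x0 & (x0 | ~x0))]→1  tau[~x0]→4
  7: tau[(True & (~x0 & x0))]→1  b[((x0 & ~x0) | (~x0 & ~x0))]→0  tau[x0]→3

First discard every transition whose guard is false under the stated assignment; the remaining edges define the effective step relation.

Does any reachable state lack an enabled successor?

Answer: DEADLOCK-FREE

Trace:
Reachable = {0,1,2,3,4,5,7}
  0: tau→2  [1 exit(s)]
  1: b→1  b→5  tau→0  tau→3  tau→4  [5 exit(s)]
  2: tau→1  [1 exit(s)]
  3: b→0  b→2  [2 exit(s)]
  4: b→3  tau→5  tau→7  [3 exit(s)]
  5: a→7  tau→1  [2 exit(s)]
  7: tau→3  [1 exit(s)]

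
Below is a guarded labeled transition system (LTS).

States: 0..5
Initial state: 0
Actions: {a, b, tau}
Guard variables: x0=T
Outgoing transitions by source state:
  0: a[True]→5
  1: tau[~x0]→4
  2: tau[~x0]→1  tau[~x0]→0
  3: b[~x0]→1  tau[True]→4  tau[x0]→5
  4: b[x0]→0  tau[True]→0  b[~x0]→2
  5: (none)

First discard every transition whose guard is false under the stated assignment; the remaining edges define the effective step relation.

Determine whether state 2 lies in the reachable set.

After dropping false guards: 5 live edges.
Layer 0: {0}
Layer 1: {5}  now seen {0,5}
Reachable = {0,5}

Answer: UNREACHABLE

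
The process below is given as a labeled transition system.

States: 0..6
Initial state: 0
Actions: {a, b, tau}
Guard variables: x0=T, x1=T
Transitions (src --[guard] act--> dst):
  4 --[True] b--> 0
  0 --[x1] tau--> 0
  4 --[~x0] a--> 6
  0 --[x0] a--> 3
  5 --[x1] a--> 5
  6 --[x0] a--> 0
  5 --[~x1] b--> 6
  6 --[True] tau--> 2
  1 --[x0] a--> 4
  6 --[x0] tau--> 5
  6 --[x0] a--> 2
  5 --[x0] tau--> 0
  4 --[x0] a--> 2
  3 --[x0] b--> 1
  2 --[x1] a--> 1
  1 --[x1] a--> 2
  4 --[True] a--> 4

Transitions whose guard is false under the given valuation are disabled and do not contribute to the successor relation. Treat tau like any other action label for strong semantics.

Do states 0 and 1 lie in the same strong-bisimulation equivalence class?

Bisimulation quotient by refinement:
  P[0] = {{0,1,2,3,4,5,6}}
  P[1] = {{0,5,6},{1,2},{3},{4}}
  P[2] = {{0},{1},{2},{3},{4},{5},{6}}
stable after 3 split(s): 7 block(s)
0∈{0}, 1∈{1}

Answer: NOT BISIMILAR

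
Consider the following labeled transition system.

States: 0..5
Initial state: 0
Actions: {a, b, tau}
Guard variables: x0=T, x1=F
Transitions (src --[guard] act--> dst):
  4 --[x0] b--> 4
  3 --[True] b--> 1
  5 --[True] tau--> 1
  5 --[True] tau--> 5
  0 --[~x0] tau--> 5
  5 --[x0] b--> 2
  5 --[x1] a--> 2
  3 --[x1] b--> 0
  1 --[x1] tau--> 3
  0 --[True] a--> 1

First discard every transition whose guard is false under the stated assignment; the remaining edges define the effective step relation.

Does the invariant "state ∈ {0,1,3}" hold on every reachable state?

Answer: INVARIANT HOLDS

Analysis:
Safe = {0,1,3}
Reachable = {0,1}
  0: safe
  1: safe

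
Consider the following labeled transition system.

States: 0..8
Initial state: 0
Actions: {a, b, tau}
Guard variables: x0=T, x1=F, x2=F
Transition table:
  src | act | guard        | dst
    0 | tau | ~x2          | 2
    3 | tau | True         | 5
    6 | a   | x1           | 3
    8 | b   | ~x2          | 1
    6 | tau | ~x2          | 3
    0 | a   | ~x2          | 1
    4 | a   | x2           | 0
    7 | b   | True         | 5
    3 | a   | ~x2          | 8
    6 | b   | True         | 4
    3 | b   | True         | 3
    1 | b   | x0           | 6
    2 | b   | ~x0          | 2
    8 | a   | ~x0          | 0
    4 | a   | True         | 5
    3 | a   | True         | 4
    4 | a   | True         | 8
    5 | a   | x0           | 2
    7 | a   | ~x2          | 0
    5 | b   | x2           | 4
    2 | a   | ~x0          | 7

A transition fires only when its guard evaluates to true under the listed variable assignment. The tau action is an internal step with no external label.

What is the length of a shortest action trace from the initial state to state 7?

Layered search for 7:
  Layer 0: {0}
  Layer 1: {1,2}
  Layer 2: {6}
  Layer 3: {3,4}
  Layer 4: {5,8}
7 never appears.

Answer: UNREACHABLE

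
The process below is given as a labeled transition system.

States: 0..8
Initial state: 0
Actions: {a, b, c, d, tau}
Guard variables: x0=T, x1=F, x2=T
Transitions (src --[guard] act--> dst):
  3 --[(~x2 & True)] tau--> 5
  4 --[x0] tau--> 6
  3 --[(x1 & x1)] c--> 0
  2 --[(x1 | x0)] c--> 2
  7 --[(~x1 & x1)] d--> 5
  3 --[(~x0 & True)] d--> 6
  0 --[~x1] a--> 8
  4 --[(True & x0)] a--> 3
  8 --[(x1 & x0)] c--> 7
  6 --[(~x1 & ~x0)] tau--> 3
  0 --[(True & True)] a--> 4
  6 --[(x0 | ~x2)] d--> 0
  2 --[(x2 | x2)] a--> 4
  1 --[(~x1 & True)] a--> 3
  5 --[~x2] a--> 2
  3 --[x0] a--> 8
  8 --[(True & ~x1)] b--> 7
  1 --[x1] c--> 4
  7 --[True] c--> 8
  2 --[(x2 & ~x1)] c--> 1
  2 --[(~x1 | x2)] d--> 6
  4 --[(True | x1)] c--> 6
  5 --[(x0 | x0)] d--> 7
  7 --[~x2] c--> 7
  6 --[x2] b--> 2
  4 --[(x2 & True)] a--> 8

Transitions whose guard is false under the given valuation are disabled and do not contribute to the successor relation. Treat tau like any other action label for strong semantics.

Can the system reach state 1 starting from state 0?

Answer: REACHABLE

Analysis:
After dropping false guards: 17 live edges.
L0 = {0}
L1 = {4,8}  cumulative {0,4,8}
L2 = {3,6,7}  cumulative {0,3,4,6,7,8}
L3 = {2}  cumulative {0,2,3,4,6,7,8}
L4 = {1}  cumulative {0,1,2,3,4,6,7,8}
Reach set: {0,1,2,3,4,6,7,8}
Path to 1: a·tau·b·c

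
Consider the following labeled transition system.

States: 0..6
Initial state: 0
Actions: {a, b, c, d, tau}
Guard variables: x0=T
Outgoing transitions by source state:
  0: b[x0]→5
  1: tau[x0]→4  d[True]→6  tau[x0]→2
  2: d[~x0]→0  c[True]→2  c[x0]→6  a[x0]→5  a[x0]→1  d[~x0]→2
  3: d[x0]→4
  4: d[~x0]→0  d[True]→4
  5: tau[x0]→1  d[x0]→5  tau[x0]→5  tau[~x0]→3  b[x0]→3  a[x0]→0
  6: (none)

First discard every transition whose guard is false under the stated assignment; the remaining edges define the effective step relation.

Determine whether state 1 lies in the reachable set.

Answer: REACHABLE

Working:
Guard filter leaves 15 enabled edge(s).
Layer 0: {0}
Layer 1: {5}  total {0,5}
Layer 2: {1,3}  total {0,1,3,5}
Layer 3: {2,4,6}  total {0,1,2,3,4,5,6}
Reach set: {0,1,2,3,4,5,6}
Path to 1: b·tau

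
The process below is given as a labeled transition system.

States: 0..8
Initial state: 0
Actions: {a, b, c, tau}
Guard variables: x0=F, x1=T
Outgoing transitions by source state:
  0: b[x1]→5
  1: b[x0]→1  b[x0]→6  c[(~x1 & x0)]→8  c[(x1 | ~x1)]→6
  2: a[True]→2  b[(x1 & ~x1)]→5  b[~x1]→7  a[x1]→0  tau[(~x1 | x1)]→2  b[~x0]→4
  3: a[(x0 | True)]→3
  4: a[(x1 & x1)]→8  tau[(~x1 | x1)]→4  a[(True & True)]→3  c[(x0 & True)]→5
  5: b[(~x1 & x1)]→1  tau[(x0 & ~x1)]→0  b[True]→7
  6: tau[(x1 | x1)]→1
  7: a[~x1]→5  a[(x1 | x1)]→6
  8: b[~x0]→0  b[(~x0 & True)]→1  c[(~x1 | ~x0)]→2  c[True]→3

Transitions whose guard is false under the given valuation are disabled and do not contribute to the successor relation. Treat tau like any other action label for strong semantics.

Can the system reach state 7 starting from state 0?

Answer: REACHABLE

Analysis:
Guard filter leaves 17 enabled edge(s).
depth 0: {0}
depth 1: {5}  total {0,5}
depth 2: {7}  total {0,5,7}
depth 3: {6}  total {0,5,6,7}
depth 4: {1}  total {0,1,5,6,7}
Reach set: {0,1,5,6,7}
trace reaching 7: b·b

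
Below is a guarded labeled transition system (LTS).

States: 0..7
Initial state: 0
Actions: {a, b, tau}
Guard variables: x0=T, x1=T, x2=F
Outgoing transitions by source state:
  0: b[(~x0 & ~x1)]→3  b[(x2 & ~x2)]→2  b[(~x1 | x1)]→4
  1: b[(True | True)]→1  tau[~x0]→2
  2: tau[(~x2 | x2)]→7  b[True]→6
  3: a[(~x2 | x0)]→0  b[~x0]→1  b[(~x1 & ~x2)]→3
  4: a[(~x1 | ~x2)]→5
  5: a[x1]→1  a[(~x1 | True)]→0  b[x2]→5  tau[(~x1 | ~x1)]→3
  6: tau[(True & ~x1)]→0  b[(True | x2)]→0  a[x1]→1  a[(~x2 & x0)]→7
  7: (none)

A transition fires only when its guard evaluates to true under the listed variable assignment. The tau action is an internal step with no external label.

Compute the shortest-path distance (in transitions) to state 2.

Answer: UNREACHABLE

Working:
Layered search for 2:
  depth 0: {0}
  depth 1: {4}
  depth 2: {5}
  depth 3: {1}
2 never appears.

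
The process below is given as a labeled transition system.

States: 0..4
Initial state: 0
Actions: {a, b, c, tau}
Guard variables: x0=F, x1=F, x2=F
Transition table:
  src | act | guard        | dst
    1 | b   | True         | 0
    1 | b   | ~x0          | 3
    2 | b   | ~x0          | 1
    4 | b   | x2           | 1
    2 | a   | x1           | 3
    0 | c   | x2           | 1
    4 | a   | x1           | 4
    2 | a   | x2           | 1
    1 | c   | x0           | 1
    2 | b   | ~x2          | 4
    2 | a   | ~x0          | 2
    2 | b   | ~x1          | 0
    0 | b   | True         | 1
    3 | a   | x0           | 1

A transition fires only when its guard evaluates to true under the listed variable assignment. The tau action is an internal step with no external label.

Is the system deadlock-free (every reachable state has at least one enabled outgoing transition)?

Reachable = {0,1,3}
  0: b→1  [1 out]
  1: b→0  b→3  [2 out]
  3: ∅  [no exit]
witness 3: b·b

Answer: DEADLOCK at state 3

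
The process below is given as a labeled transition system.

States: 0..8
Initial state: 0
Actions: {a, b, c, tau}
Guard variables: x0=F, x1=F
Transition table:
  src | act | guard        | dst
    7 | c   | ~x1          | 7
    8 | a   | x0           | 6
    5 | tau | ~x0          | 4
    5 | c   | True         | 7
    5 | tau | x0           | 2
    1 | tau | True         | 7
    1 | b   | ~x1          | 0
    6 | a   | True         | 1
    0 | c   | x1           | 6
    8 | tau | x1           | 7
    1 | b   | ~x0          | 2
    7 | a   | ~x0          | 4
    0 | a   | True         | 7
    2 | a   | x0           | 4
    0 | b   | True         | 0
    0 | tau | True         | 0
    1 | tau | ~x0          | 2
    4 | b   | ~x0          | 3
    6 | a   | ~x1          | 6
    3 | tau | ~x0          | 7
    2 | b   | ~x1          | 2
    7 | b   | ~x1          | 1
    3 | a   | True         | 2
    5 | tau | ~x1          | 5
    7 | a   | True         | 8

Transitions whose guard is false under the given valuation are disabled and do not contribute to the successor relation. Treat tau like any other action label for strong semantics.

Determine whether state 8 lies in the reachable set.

Answer: REACHABLE

Trace:
After dropping false guards: 20 live edges.
depth 0: {0}
depth 1: {7}  total {0,7}
depth 2: {1,4,8}  total {0,1,4,7,8}
depth 3: {2,3}  total {0,1,2,3,4,7,8}
Reachable = {0,1,2,3,4,7,8}
witness 8: a·a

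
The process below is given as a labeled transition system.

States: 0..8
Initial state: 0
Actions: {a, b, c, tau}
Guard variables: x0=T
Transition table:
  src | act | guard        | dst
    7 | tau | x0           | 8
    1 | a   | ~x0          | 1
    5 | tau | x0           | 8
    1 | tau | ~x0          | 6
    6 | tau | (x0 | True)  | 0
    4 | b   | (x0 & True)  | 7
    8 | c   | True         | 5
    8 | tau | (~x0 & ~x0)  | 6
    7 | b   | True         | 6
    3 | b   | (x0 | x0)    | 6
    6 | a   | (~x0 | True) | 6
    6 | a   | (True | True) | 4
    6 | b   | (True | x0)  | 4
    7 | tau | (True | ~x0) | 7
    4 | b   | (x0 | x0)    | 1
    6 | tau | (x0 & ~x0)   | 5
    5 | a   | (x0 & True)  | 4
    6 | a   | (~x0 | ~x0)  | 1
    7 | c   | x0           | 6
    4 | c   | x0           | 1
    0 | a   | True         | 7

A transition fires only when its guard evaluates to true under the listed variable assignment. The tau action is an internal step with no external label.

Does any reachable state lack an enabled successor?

Answer: DEADLOCK at state 1

Trace:
Reachable = {0,1,4,5,6,7,8}
  0: a→7  [deg 1]
  1: ∅  [deadlock]
  4: b→1  b→7  c→1  [deg 3]
  5: a→4  tau→8  [deg 2]
  6: a→4  a→6  b→4  tau→0  [deg 4]
  7: b→6  c→6  tau→7  tau→8  [deg 4]
  8: c→5  [deg 1]
Path to 1: a·b·a·b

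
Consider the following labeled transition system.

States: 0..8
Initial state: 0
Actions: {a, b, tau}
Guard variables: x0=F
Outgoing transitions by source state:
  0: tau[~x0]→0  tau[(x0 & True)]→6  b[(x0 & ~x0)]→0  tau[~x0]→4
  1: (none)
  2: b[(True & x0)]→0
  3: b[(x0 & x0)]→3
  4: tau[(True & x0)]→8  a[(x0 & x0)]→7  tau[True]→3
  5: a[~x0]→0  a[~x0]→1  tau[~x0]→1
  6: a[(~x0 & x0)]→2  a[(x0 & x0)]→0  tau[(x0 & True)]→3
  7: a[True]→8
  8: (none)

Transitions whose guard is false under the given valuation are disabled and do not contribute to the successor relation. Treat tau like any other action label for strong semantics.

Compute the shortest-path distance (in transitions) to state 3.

BFS to 3:
  Layer 0: {0}
  Layer 1: {4}
  Layer 2: {3}
first hit 3 at d=2 via tau·tau

Answer: 2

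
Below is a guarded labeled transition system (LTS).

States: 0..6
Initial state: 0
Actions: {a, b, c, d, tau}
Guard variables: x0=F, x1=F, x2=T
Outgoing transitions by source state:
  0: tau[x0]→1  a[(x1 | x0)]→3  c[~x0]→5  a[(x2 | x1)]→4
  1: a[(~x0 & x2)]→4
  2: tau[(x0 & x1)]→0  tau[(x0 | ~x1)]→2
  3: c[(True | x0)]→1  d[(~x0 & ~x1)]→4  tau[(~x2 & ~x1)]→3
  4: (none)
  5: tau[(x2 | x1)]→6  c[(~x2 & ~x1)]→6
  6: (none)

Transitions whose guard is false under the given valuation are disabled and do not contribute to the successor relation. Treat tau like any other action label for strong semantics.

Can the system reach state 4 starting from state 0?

Answer: REACHABLE

Working:
7 transition(s) survive guard evaluation.
L0 = {0}
L1 = {4,5}  cumulative {0,4,5}
L2 = {6}  cumulative {0,4,5,6}
Reach set: {0,4,5,6}
trace reaching 4: a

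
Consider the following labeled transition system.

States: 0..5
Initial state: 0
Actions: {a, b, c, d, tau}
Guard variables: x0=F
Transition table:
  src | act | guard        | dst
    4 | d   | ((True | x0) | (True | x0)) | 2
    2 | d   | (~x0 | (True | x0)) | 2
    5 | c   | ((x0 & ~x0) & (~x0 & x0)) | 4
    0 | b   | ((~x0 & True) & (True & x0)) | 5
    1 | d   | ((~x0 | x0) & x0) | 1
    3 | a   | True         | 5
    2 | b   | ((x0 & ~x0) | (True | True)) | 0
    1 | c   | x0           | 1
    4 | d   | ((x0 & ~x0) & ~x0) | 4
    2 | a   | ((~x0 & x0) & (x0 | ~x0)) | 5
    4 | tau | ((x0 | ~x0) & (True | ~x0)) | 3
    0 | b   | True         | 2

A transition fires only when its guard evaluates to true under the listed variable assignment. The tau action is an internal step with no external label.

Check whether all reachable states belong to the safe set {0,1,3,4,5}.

Answer: INVARIANT VIOLATED at state 2

Trace:
Safe = {0,1,3,4,5}
R = {0,2}
  0: ok
  2: VIOLATES
witness against invariant: b → 2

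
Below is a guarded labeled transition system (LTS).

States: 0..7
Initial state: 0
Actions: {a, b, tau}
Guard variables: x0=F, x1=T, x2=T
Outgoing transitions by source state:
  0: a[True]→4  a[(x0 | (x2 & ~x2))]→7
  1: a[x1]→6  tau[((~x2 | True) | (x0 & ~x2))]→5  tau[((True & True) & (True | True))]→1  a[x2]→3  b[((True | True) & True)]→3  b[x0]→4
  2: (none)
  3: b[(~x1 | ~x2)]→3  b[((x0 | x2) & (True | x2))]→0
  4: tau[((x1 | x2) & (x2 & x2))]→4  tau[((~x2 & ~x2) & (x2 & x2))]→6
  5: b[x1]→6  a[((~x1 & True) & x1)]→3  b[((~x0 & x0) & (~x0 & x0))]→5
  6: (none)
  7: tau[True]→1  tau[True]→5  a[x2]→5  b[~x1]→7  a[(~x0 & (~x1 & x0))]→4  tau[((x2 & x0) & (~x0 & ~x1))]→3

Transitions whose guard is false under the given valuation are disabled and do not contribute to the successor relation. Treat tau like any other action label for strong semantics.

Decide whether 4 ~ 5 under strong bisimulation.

Answer: NOT BISIMILAR

Working:
Compute ~ classes (split until stable):
  round 0: {{0,1,2,3,4,5,6,7}}
  round 1: {{0},{1},{2,6},{3,5},{4},{7}}
  round 2: {{0},{1},{2,6},{3},{4},{5},{7}}
stable after 3 split(s): 7 block(s)
class of 4: {4}; class of 5: {5}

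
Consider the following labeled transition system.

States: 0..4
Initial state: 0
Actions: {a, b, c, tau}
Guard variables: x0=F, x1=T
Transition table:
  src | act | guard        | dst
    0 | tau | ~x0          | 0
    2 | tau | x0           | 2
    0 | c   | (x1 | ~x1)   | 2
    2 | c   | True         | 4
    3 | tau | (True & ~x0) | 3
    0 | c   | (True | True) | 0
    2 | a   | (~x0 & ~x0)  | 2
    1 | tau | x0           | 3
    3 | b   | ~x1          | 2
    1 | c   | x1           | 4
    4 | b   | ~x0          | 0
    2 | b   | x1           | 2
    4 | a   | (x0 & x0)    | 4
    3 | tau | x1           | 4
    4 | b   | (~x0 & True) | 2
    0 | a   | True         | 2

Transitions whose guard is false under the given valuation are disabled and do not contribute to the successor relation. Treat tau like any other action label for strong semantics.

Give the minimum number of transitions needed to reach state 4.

Answer: 2

Working:
Breadth-first toward 4:
  L0 = {0}
  L1 = {2}
  L2 = {4}
first hit 4 at d=2 via a·c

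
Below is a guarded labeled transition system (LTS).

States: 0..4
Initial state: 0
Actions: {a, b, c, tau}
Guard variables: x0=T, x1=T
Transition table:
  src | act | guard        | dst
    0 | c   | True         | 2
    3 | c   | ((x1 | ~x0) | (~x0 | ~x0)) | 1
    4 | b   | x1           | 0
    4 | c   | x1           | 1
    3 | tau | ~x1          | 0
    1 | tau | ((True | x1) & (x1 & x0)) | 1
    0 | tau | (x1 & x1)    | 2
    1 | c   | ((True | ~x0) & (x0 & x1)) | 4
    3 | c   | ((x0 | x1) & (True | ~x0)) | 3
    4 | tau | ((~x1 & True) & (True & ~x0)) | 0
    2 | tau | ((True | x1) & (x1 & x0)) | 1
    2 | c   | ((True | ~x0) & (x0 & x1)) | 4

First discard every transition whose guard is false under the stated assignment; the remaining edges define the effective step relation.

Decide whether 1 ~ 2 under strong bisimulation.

Answer: BISIMILAR

Trace:
Refine partition for ~:
  π0 = {{0,1,2,3,4}}
  π1 = {{0,1,2},{3},{4}}
  π2 = {{0},{1,2},{3},{4}}
Fixed point at round 3; 4 class(es).
class of 1: {1,2}; class of 2: {1,2}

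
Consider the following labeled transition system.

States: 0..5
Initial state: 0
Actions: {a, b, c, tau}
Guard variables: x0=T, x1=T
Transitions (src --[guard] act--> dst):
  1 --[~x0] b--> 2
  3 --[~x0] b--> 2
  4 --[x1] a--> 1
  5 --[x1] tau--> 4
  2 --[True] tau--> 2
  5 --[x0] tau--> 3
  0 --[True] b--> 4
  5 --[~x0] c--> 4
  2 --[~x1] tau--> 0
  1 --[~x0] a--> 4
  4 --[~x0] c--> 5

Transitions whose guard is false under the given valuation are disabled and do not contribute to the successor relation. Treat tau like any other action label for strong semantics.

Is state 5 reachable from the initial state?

Answer: UNREACHABLE

Trace:
5 transition(s) survive guard evaluation.
L0 = {0}
L1 = {4}  cumulative {0,4}
L2 = {1}  cumulative {0,1,4}
R = {0,1,4}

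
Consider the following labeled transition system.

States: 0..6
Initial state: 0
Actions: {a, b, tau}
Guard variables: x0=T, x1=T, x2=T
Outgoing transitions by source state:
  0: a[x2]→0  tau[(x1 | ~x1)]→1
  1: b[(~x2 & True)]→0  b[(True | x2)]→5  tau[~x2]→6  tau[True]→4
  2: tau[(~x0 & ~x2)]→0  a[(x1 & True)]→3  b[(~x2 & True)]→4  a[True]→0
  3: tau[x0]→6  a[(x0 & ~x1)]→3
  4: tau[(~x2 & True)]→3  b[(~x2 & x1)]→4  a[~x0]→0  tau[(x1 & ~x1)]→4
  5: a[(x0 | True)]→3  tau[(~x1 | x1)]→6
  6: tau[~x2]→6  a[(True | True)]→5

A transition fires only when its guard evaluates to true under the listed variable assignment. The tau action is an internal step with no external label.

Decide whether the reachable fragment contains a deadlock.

Reach set: {0,1,3,4,5,6}
  0: a→0  tau→1  [2 exit(s)]
  1: b→5  tau→4  [2 exit(s)]
  3: tau→6  [1 exit(s)]
  4: ∅  [no exit]
  5: a→3  tau→6  [2 exit(s)]
  6: a→5  [1 exit(s)]
witness 4: tau·tau

Answer: DEADLOCK at state 4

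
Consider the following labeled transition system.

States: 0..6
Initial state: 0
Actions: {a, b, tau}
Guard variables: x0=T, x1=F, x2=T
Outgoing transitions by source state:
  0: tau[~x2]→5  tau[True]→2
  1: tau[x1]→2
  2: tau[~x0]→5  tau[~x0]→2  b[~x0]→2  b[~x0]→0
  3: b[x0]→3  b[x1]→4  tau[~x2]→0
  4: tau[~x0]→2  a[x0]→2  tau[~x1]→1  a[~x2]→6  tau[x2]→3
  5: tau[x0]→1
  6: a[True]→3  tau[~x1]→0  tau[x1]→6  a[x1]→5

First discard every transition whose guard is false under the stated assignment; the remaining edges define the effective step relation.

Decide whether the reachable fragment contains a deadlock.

R = {0,2}
  0: tau→2  [1 exit(s)]
  2: ∅  [no exit]
witness 2: tau

Answer: DEADLOCK at state 2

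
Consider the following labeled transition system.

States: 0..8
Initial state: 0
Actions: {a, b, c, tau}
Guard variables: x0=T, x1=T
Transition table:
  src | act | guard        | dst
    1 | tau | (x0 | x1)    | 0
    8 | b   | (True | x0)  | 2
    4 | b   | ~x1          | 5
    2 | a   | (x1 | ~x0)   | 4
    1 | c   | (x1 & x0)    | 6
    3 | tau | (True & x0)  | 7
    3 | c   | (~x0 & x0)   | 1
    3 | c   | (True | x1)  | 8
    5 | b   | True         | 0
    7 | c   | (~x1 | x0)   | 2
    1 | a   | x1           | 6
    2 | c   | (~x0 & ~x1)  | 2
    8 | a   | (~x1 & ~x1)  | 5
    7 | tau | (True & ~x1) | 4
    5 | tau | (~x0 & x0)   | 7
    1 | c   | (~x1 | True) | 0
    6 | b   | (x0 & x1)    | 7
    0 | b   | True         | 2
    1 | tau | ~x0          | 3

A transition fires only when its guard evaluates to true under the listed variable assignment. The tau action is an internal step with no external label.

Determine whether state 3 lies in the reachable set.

After dropping false guards: 12 live edges.
Layer 0: {0}
Layer 1: {2}  total {0,2}
Layer 2: {4}  total {0,2,4}
Reach set: {0,2,4}

Answer: UNREACHABLE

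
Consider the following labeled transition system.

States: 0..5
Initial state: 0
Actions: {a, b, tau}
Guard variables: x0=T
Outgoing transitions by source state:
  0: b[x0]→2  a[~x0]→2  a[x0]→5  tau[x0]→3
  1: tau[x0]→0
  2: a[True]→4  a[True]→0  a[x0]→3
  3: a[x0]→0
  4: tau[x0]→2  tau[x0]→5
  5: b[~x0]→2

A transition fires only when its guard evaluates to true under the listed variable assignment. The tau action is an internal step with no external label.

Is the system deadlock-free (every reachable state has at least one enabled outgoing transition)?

R = {0,2,3,4,5}
  0: a→5  b→2  tau→3  [3 out]
  2: a→0  a→3  a→4  [3 out]
  3: a→0  [1 out]
  4: tau→2  tau→5  [2 out]
  5: ∅  [deadlock]
Path to 5: a

Answer: DEADLOCK at state 5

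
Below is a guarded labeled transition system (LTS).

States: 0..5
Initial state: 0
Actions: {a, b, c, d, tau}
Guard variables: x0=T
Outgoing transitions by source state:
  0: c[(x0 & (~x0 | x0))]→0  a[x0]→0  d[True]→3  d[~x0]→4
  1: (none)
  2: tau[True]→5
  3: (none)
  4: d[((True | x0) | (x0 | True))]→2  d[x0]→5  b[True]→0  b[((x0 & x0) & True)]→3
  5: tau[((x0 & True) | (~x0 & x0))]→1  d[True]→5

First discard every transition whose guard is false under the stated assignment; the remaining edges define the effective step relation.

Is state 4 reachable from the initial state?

10 transition(s) survive guard evaluation.
L0 = {0}
L1 = {3}  total {0,3}
R = {0,3}

Answer: UNREACHABLE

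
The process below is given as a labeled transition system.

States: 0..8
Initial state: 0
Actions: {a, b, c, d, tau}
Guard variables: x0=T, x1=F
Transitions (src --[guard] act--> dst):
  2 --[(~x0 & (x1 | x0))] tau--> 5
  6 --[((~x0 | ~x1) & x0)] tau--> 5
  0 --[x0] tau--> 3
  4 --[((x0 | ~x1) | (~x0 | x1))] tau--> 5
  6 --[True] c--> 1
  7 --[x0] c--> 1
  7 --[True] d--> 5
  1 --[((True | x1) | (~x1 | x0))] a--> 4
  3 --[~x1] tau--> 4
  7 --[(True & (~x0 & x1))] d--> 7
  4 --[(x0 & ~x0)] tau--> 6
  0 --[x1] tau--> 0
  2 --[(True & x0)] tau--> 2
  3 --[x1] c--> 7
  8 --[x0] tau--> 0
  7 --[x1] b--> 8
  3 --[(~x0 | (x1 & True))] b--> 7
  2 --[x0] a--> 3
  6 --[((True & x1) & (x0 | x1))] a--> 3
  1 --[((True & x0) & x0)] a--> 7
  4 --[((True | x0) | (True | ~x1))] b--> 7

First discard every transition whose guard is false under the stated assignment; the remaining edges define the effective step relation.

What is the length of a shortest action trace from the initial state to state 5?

Answer: 3

Working:
Layered search for 5:
  L0 = {0}
  L1 = {3}
  L2 = {4}
  L3 = {5,7}
first hit 5 at d=3 via tau·tau·tau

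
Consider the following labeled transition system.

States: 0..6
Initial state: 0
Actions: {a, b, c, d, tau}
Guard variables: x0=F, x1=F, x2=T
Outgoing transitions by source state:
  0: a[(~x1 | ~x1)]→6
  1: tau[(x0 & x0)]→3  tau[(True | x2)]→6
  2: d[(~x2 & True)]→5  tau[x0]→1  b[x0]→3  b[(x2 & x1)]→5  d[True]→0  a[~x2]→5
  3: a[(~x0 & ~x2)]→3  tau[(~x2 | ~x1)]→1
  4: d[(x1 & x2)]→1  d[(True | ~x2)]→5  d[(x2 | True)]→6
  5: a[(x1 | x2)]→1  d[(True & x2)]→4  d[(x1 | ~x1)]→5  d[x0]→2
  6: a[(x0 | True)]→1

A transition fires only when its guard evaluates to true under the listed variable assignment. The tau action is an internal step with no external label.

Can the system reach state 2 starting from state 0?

10 transition(s) survive guard evaluation.
L0 = {0}
L1 = {6}  now seen {0,6}
L2 = {1}  now seen {0,1,6}
R = {0,1,6}

Answer: UNREACHABLE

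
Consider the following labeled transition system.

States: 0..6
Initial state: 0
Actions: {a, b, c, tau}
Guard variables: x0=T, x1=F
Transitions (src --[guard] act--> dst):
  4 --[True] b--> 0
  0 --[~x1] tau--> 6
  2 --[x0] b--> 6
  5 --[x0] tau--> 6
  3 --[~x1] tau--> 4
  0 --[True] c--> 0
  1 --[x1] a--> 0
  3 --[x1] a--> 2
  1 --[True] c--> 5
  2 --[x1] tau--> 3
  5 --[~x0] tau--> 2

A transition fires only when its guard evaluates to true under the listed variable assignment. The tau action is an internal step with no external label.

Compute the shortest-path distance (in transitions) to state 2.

BFS to 2:
  Layer 0: {0}
  Layer 1: {6}
2 never appears.

Answer: UNREACHABLE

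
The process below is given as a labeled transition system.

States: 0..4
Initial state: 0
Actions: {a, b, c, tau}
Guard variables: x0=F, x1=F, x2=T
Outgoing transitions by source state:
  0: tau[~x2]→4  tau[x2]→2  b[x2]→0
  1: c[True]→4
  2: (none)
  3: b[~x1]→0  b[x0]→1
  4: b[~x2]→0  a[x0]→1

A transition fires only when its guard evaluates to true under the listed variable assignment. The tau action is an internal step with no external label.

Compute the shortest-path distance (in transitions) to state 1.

Answer: UNREACHABLE

Trace:
BFS to 1:
  Layer 0: {0}
  Layer 1: {2}
1 never appears.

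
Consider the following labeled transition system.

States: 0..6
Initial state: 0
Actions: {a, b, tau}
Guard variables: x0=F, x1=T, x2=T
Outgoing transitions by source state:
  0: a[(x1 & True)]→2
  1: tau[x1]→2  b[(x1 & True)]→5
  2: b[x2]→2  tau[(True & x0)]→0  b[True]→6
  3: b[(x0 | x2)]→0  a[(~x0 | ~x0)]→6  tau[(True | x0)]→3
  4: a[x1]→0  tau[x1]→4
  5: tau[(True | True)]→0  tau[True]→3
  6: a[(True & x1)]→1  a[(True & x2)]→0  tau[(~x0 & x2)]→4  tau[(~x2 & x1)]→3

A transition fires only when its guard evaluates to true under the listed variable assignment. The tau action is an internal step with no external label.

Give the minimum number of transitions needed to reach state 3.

Breadth-first toward 3:
  Layer 0: {0}
  Layer 1: {2}
  Layer 2: {6}
  Layer 3: {1,4}
  Layer 4: {5}
  Layer 5: {3}
depth(3)=5, e.g. a·b·a·b·tau

Answer: 5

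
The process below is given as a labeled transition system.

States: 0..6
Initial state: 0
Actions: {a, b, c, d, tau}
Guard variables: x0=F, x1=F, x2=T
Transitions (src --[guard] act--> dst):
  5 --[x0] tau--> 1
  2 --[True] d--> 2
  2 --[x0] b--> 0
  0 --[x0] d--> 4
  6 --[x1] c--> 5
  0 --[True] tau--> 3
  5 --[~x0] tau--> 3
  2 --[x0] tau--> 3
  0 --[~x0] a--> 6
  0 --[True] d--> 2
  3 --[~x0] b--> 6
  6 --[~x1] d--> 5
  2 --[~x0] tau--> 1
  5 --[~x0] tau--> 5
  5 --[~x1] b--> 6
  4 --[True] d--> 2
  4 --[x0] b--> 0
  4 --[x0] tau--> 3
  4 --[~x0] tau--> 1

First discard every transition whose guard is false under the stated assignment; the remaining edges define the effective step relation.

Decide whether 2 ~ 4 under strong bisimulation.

Bisimulation quotient by refinement:
  round 0: {{0,1,2,3,4,5,6}}
  round 1: {{0},{1},{2,4},{3},{5},{6}}
6 equivalence class(es) (converged in 2)
class of 2: {2,4}; class of 4: {2,4}

Answer: BISIMILAR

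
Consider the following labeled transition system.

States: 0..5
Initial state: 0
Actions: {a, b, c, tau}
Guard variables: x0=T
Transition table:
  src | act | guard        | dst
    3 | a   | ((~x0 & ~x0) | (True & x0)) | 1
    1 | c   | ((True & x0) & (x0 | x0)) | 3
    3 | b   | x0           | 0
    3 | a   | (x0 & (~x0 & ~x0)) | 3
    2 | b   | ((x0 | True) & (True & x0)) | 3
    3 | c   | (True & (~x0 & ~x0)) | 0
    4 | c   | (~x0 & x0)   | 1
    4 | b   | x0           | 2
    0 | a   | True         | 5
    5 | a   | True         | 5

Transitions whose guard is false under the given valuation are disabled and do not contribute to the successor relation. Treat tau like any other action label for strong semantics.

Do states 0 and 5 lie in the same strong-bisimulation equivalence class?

Answer: BISIMILAR

Trace:
Bisimulation quotient by refinement:
  P[0] = {{0,1,2,3,4,5}}
  P[1] = {{0,5},{1},{2,4},{3}}
  P[2] = {{0,5},{1},{2},{3},{4}}
stable after 3 split(s): 5 block(s)
[0]={0,5}  [5]={0,5}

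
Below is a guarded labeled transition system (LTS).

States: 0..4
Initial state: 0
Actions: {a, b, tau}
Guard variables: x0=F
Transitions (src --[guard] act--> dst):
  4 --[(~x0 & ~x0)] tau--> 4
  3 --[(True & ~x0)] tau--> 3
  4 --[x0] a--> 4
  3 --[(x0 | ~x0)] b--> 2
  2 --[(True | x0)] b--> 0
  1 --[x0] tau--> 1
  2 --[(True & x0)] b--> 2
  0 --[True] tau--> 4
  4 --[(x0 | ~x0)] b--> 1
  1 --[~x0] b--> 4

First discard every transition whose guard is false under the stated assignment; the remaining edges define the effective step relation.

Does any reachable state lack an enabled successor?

Reachable = {0,1,4}
  0: tau→4  [1 exit(s)]
  1: b→4  [1 exit(s)]
  4: b→1  tau→4  [2 exit(s)]

Answer: DEADLOCK-FREE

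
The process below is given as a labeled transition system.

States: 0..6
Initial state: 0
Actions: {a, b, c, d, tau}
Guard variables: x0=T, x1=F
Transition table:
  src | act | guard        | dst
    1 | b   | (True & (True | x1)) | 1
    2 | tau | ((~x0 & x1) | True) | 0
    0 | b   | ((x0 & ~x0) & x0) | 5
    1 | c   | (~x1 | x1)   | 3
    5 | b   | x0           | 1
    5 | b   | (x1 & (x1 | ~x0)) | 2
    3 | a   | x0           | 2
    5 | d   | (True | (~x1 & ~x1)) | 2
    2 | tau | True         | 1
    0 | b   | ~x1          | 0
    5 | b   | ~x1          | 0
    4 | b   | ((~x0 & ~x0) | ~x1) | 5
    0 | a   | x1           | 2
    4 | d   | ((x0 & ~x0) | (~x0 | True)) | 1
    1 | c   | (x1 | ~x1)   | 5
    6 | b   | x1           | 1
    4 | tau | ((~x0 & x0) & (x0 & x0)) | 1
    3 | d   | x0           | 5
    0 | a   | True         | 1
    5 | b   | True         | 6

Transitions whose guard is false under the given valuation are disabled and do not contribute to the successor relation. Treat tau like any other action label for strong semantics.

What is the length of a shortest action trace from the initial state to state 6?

Answer: 3

Working:
Breadth-first toward 6:
  Layer 0: {0}
  Layer 1: {1}
  Layer 2: {3,5}
  Layer 3: {2,6}
depth(6)=3, e.g. a·c·b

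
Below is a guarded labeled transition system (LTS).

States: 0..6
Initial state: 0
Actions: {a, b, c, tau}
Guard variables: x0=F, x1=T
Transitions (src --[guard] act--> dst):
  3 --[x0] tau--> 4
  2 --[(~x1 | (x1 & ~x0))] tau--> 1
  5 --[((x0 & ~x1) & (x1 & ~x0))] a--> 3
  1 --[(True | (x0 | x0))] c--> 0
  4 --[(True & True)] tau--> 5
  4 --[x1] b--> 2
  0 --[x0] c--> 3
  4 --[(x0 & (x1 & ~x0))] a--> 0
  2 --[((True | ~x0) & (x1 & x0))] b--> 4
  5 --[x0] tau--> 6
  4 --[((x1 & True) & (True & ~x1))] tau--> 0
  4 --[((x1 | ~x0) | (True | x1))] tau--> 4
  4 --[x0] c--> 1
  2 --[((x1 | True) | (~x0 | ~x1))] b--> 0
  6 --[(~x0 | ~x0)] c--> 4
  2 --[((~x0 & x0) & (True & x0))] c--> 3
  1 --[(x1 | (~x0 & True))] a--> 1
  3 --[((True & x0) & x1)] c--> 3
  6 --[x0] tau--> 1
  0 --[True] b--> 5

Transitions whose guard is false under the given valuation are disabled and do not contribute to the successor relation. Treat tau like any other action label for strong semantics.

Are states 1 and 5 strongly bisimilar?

Answer: NOT BISIMILAR

Analysis:
Refine partition for ~:
  π0 = {{0,1,2,3,4,5,6}}
  π1 = {{0},{1},{2,4},{3,5},{6}}
  π2 = {{0},{1},{2},{3,5},{4},{6}}
6 equivalence class(es) (converged in 3)
[1]={1}  [5]={3,5}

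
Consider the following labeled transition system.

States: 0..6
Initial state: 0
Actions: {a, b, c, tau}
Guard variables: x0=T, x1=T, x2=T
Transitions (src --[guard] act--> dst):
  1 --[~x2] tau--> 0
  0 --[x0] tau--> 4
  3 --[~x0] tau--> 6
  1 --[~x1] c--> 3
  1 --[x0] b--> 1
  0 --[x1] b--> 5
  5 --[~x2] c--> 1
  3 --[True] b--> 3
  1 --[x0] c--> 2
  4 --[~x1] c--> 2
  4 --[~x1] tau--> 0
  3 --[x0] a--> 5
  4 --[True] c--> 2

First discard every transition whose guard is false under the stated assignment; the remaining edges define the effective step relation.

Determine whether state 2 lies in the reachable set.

Guard filter leaves 7 enabled edge(s).
Layer 0: {0}
Layer 1: {4,5}  total {0,4,5}
Layer 2: {2}  total {0,2,4,5}
Reach set: {0,2,4,5}
Path to 2: tau·c

Answer: REACHABLE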